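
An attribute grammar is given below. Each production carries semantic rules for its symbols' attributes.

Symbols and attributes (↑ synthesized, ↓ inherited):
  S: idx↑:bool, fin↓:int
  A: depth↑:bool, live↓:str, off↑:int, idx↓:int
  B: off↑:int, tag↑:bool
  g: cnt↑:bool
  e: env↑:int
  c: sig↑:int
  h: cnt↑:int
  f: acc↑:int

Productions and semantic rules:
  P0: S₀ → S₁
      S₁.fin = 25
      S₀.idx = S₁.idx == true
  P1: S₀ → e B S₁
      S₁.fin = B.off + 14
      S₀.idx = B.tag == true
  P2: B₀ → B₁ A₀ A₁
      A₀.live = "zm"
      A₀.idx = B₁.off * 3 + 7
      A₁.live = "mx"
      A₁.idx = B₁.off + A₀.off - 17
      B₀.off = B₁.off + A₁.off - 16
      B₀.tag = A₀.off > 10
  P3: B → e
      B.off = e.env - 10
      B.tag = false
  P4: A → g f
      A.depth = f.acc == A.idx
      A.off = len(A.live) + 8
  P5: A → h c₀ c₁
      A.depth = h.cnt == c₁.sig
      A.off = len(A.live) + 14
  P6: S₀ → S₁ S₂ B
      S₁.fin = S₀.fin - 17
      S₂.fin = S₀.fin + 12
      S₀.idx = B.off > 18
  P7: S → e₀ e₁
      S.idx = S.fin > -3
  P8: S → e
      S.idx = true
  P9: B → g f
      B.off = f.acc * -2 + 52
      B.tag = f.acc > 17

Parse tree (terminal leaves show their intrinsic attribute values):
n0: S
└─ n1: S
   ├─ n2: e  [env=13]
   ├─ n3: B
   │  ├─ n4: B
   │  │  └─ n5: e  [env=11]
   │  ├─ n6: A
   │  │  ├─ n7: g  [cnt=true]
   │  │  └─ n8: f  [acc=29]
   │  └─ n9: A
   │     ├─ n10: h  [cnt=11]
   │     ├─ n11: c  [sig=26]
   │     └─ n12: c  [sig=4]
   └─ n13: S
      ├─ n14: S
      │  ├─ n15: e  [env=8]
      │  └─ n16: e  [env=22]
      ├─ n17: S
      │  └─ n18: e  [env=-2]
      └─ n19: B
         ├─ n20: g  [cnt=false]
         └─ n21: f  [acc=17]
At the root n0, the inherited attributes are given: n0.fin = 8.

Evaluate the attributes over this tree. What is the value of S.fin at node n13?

15

1. n0.fin = 8  [given at root]
2. n1.fin = 25  [25]
3. n2.env = 13  [terminal]
4. n5.env = 11  [terminal]
5. n4.off = 1  [e.env - 10]
6. n4.tag = false  [false]
7. n6.live = "zm"  ["zm"]
8. n6.idx = 10  [B₁.off * 3 + 7]
9. n7.cnt = true  [terminal]
10. n8.acc = 29  [terminal]
11. n6.depth = false  [f.acc == A.idx]
12. n6.off = 10  [len(A.live) + 8]
13. n9.live = "mx"  ["mx"]
14. n9.idx = -6  [B₁.off + A₀.off - 17]
15. n10.cnt = 11  [terminal]
16. n11.sig = 26  [terminal]
17. n12.sig = 4  [terminal]
18. n9.depth = false  [h.cnt == c₁.sig]
19. n9.off = 16  [len(A.live) + 14]
20. n3.off = 1  [B₁.off + A₁.off - 16]
21. n3.tag = false  [A₀.off > 10]
22. n13.fin = 15  [B.off + 14]
23. n14.fin = -2  [S₀.fin - 17]
24. n15.env = 8  [terminal]
25. n16.env = 22  [terminal]
26. n14.idx = true  [S.fin > -3]
27. n17.fin = 27  [S₀.fin + 12]
28. n18.env = -2  [terminal]
29. n17.idx = true  [true]
30. n20.cnt = false  [terminal]
31. n21.acc = 17  [terminal]
32. n19.off = 18  [f.acc * -2 + 52]
33. n19.tag = false  [f.acc > 17]
34. n13.idx = false  [B.off > 18]
35. n1.idx = false  [B.tag == true]
36. n0.idx = false  [S₁.idx == true]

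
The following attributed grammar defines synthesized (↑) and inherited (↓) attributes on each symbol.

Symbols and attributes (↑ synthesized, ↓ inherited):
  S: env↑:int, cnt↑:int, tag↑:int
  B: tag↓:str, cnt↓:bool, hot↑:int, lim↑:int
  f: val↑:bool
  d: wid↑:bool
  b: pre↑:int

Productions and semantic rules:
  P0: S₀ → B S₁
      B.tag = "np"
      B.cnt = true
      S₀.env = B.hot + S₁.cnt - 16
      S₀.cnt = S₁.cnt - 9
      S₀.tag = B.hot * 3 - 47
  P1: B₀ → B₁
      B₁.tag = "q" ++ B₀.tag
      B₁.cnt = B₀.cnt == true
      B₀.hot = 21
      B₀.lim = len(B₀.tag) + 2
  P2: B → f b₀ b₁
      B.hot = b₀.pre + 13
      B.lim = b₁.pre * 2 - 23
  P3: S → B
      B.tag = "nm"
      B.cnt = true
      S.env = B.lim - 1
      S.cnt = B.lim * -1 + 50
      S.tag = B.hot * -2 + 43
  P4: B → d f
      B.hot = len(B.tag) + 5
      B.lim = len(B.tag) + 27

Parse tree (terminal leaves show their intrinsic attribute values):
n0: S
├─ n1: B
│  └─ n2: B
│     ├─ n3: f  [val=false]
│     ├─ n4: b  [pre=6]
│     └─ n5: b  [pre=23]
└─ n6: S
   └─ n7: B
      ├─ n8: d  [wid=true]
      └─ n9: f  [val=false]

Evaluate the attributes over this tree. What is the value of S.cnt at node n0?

1. n1.tag = "np"  ["np"]
2. n1.cnt = true  [true]
3. n2.tag = "qnp"  ["q" ++ B₀.tag]
4. n2.cnt = true  [B₀.cnt == true]
5. n3.val = false  [terminal]
6. n4.pre = 6  [terminal]
7. n5.pre = 23  [terminal]
8. n2.hot = 19  [b₀.pre + 13]
9. n2.lim = 23  [b₁.pre * 2 - 23]
10. n1.hot = 21  [21]
11. n1.lim = 4  [len(B₀.tag) + 2]
12. n7.tag = "nm"  ["nm"]
13. n7.cnt = true  [true]
14. n8.wid = true  [terminal]
15. n9.val = false  [terminal]
16. n7.hot = 7  [len(B.tag) + 5]
17. n7.lim = 29  [len(B.tag) + 27]
18. n6.env = 28  [B.lim - 1]
19. n6.cnt = 21  [B.lim * -1 + 50]
20. n6.tag = 29  [B.hot * -2 + 43]
21. n0.env = 26  [B.hot + S₁.cnt - 16]
22. n0.cnt = 12  [S₁.cnt - 9]
23. n0.tag = 16  [B.hot * 3 - 47]

12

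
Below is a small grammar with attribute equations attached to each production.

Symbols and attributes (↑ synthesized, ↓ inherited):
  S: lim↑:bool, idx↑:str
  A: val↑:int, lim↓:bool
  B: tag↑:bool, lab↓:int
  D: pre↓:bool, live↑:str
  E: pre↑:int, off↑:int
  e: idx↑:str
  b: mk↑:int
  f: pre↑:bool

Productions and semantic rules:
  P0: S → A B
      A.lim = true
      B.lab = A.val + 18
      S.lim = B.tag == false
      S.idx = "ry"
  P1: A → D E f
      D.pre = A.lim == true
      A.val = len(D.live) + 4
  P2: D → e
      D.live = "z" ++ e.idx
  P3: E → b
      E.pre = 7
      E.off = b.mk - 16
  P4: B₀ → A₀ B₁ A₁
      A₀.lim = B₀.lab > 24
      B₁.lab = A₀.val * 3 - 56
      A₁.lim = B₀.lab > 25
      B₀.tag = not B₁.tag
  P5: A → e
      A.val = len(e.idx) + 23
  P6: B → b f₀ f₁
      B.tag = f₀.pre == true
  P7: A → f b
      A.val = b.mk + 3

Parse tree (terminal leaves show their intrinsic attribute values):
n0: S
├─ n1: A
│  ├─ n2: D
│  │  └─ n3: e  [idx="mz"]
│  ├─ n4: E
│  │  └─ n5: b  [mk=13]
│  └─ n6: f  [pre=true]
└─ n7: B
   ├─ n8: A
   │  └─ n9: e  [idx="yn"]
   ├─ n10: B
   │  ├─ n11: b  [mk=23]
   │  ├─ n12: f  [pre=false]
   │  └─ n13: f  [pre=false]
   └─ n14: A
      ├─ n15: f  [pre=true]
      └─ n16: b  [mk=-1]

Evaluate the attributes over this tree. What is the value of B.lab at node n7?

1. n1.lim = true  [true]
2. n2.pre = true  [A.lim == true]
3. n3.idx = "mz"  [terminal]
4. n2.live = "zmz"  ["z" ++ e.idx]
5. n5.mk = 13  [terminal]
6. n4.pre = 7  [7]
7. n4.off = -3  [b.mk - 16]
8. n6.pre = true  [terminal]
9. n1.val = 7  [len(D.live) + 4]
10. n7.lab = 25  [A.val + 18]
11. n8.lim = true  [B₀.lab > 24]
12. n9.idx = "yn"  [terminal]
13. n8.val = 25  [len(e.idx) + 23]
14. n10.lab = 19  [A₀.val * 3 - 56]
15. n11.mk = 23  [terminal]
16. n12.pre = false  [terminal]
17. n13.pre = false  [terminal]
18. n10.tag = false  [f₀.pre == true]
19. n14.lim = false  [B₀.lab > 25]
20. n15.pre = true  [terminal]
21. n16.mk = -1  [terminal]
22. n14.val = 2  [b.mk + 3]
23. n7.tag = true  [not B₁.tag]
24. n0.lim = false  [B.tag == false]
25. n0.idx = "ry"  ["ry"]

25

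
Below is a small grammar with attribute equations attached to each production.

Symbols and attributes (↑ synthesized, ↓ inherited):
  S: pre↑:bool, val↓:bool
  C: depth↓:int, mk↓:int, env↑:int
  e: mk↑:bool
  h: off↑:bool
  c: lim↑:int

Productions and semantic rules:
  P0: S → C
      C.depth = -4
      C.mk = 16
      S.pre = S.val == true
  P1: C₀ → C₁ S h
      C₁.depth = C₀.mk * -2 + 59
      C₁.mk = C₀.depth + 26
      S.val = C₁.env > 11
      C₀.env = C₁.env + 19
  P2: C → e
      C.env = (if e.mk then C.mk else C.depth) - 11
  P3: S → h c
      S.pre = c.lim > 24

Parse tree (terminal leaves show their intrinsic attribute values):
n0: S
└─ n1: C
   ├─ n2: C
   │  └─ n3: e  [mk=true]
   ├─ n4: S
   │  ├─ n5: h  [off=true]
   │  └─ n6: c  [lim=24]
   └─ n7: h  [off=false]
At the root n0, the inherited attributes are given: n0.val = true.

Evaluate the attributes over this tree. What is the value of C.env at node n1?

1. n0.val = true  [given at root]
2. n1.depth = -4  [-4]
3. n1.mk = 16  [16]
4. n2.depth = 27  [C₀.mk * -2 + 59]
5. n2.mk = 22  [C₀.depth + 26]
6. n3.mk = true  [terminal]
7. n2.env = 11  [(if e.mk then C.mk else C.depth) - 11]
8. n4.val = false  [C₁.env > 11]
9. n5.off = true  [terminal]
10. n6.lim = 24  [terminal]
11. n4.pre = false  [c.lim > 24]
12. n7.off = false  [terminal]
13. n1.env = 30  [C₁.env + 19]
14. n0.pre = true  [S.val == true]

30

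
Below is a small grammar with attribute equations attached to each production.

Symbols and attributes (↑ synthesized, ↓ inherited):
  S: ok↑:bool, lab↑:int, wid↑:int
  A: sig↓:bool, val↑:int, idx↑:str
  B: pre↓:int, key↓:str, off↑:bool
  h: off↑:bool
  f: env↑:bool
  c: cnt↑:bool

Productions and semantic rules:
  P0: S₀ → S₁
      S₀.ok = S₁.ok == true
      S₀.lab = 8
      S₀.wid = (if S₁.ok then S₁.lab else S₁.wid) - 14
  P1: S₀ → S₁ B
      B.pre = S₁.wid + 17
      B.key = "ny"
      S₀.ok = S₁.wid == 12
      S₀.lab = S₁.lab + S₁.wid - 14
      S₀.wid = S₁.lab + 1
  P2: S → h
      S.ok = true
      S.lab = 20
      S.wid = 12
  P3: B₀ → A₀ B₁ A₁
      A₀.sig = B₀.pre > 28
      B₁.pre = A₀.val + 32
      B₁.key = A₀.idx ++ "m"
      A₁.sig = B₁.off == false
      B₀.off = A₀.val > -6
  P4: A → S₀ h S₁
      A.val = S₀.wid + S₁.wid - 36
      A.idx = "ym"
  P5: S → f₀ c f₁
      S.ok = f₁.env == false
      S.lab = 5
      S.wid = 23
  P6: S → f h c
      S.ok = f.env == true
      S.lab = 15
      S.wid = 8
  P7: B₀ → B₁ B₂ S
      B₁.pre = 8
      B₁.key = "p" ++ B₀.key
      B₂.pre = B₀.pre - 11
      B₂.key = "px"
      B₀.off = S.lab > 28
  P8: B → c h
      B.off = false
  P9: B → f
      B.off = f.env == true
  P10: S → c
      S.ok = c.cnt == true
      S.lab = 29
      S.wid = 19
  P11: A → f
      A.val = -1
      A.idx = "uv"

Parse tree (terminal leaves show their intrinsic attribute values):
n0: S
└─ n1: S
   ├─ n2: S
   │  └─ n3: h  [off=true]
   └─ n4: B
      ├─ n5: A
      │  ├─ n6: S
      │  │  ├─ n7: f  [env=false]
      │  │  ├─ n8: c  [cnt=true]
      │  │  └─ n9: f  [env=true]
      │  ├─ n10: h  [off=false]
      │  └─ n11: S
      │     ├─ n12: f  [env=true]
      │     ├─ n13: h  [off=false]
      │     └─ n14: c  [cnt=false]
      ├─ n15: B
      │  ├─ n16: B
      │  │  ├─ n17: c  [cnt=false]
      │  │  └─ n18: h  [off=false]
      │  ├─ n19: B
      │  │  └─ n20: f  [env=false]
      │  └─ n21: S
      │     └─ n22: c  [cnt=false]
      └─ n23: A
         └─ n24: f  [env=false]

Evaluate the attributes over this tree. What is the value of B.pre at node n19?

16

1. n3.off = true  [terminal]
2. n2.ok = true  [true]
3. n2.lab = 20  [20]
4. n2.wid = 12  [12]
5. n4.pre = 29  [S₁.wid + 17]
6. n4.key = "ny"  ["ny"]
7. n5.sig = true  [B₀.pre > 28]
8. n7.env = false  [terminal]
9. n8.cnt = true  [terminal]
10. n9.env = true  [terminal]
11. n6.ok = false  [f₁.env == false]
12. n6.lab = 5  [5]
13. n6.wid = 23  [23]
14. n10.off = false  [terminal]
15. n12.env = true  [terminal]
16. n13.off = false  [terminal]
17. n14.cnt = false  [terminal]
18. n11.ok = true  [f.env == true]
19. n11.lab = 15  [15]
20. n11.wid = 8  [8]
21. n5.val = -5  [S₀.wid + S₁.wid - 36]
22. n5.idx = "ym"  ["ym"]
23. n15.pre = 27  [A₀.val + 32]
24. n15.key = "ymm"  [A₀.idx ++ "m"]
25. n16.pre = 8  [8]
26. n16.key = "pymm"  ["p" ++ B₀.key]
27. n17.cnt = false  [terminal]
28. n18.off = false  [terminal]
29. n16.off = false  [false]
30. n19.pre = 16  [B₀.pre - 11]
31. n19.key = "px"  ["px"]
32. n20.env = false  [terminal]
33. n19.off = false  [f.env == true]
34. n22.cnt = false  [terminal]
35. n21.ok = false  [c.cnt == true]
36. n21.lab = 29  [29]
37. n21.wid = 19  [19]
38. n15.off = true  [S.lab > 28]
39. n23.sig = false  [B₁.off == false]
40. n24.env = false  [terminal]
41. n23.val = -1  [-1]
42. n23.idx = "uv"  ["uv"]
43. n4.off = true  [A₀.val > -6]
44. n1.ok = true  [S₁.wid == 12]
45. n1.lab = 18  [S₁.lab + S₁.wid - 14]
46. n1.wid = 21  [S₁.lab + 1]
47. n0.ok = true  [S₁.ok == true]
48. n0.lab = 8  [8]
49. n0.wid = 4  [(if S₁.ok then S₁.lab else S₁.wid) - 14]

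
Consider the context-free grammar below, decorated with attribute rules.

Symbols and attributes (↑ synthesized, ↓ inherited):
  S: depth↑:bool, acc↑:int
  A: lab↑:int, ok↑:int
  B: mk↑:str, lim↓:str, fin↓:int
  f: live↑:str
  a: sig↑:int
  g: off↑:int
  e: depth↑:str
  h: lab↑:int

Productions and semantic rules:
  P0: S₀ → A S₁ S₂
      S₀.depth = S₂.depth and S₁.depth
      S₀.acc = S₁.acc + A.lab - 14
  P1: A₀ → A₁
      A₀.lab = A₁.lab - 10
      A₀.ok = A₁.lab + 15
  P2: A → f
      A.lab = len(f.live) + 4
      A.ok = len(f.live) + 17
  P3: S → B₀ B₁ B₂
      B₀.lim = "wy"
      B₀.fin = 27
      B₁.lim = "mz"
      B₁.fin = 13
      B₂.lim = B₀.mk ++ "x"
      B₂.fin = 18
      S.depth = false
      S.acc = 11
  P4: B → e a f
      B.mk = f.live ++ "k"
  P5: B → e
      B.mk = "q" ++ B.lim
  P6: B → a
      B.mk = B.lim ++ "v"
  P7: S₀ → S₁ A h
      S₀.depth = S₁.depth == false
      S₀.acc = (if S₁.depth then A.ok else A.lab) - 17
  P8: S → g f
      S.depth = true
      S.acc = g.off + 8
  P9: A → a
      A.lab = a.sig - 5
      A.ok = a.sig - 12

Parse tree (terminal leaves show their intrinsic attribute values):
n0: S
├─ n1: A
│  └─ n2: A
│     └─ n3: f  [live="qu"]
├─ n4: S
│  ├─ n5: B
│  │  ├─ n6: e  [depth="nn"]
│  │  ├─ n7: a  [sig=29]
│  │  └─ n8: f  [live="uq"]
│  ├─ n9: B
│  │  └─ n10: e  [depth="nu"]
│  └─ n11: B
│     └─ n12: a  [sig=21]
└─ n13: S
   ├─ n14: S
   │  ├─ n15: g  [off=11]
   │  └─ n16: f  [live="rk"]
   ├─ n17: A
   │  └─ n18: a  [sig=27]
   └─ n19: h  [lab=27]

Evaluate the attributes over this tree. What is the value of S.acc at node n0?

-7

1. n3.live = "qu"  [terminal]
2. n2.lab = 6  [len(f.live) + 4]
3. n2.ok = 19  [len(f.live) + 17]
4. n1.lab = -4  [A₁.lab - 10]
5. n1.ok = 21  [A₁.lab + 15]
6. n5.lim = "wy"  ["wy"]
7. n5.fin = 27  [27]
8. n6.depth = "nn"  [terminal]
9. n7.sig = 29  [terminal]
10. n8.live = "uq"  [terminal]
11. n5.mk = "uqk"  [f.live ++ "k"]
12. n9.lim = "mz"  ["mz"]
13. n9.fin = 13  [13]
14. n10.depth = "nu"  [terminal]
15. n9.mk = "qmz"  ["q" ++ B.lim]
16. n11.lim = "uqkx"  [B₀.mk ++ "x"]
17. n11.fin = 18  [18]
18. n12.sig = 21  [terminal]
19. n11.mk = "uqkxv"  [B.lim ++ "v"]
20. n4.depth = false  [false]
21. n4.acc = 11  [11]
22. n15.off = 11  [terminal]
23. n16.live = "rk"  [terminal]
24. n14.depth = true  [true]
25. n14.acc = 19  [g.off + 8]
26. n18.sig = 27  [terminal]
27. n17.lab = 22  [a.sig - 5]
28. n17.ok = 15  [a.sig - 12]
29. n19.lab = 27  [terminal]
30. n13.depth = false  [S₁.depth == false]
31. n13.acc = -2  [(if S₁.depth then A.ok else A.lab) - 17]
32. n0.depth = false  [S₂.depth and S₁.depth]
33. n0.acc = -7  [S₁.acc + A.lab - 14]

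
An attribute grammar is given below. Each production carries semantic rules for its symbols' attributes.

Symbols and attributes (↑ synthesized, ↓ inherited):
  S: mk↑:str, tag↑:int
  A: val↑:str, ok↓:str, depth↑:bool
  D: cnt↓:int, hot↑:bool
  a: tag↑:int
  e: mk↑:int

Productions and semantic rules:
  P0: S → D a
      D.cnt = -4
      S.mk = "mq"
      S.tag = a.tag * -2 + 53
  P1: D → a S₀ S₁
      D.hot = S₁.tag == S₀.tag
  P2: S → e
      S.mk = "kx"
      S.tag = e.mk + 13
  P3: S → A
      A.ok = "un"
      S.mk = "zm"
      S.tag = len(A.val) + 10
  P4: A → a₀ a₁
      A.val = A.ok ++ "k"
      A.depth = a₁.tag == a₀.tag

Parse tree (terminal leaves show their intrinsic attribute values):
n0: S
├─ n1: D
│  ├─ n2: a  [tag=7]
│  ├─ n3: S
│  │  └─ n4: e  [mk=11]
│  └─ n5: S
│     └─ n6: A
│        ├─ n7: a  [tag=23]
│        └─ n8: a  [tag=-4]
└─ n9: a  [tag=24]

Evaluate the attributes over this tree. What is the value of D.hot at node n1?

1. n1.cnt = -4  [-4]
2. n2.tag = 7  [terminal]
3. n4.mk = 11  [terminal]
4. n3.mk = "kx"  ["kx"]
5. n3.tag = 24  [e.mk + 13]
6. n6.ok = "un"  ["un"]
7. n7.tag = 23  [terminal]
8. n8.tag = -4  [terminal]
9. n6.val = "unk"  [A.ok ++ "k"]
10. n6.depth = false  [a₁.tag == a₀.tag]
11. n5.mk = "zm"  ["zm"]
12. n5.tag = 13  [len(A.val) + 10]
13. n1.hot = false  [S₁.tag == S₀.tag]
14. n9.tag = 24  [terminal]
15. n0.mk = "mq"  ["mq"]
16. n0.tag = 5  [a.tag * -2 + 53]

false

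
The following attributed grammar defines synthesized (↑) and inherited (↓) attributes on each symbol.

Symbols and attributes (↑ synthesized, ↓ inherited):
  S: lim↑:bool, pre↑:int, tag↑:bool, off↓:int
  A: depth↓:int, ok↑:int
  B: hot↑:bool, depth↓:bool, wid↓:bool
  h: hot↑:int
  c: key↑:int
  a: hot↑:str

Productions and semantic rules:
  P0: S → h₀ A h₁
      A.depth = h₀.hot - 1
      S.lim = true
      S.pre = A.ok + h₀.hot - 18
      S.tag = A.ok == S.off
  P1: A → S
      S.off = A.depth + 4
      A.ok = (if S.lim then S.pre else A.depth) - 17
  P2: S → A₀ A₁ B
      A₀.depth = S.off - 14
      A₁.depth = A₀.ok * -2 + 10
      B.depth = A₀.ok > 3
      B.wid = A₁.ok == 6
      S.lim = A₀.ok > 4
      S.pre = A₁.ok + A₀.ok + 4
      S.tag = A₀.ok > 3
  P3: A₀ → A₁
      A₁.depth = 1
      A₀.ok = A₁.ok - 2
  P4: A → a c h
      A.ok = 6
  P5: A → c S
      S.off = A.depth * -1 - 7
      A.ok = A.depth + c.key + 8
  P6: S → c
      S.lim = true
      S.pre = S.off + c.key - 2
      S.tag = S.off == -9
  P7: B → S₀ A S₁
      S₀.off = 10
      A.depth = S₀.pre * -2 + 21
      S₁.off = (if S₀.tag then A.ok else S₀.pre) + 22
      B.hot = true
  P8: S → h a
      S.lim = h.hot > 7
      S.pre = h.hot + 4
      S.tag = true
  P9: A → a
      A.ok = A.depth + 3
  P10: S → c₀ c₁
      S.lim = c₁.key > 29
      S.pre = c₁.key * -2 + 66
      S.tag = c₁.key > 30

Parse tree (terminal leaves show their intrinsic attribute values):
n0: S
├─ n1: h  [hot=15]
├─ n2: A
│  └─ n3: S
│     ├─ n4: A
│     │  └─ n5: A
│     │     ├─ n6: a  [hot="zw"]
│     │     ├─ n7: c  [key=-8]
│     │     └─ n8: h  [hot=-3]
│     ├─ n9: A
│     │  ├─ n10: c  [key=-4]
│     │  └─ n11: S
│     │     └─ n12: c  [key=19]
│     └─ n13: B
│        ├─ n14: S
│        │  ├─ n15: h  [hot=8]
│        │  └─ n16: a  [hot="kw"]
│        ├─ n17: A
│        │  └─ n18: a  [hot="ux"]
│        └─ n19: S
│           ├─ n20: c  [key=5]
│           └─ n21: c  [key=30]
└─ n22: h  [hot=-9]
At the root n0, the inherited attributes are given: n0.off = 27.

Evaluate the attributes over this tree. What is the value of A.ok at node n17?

0

1. n0.off = 27  [given at root]
2. n1.hot = 15  [terminal]
3. n2.depth = 14  [h₀.hot - 1]
4. n3.off = 18  [A.depth + 4]
5. n4.depth = 4  [S.off - 14]
6. n5.depth = 1  [1]
7. n6.hot = "zw"  [terminal]
8. n7.key = -8  [terminal]
9. n8.hot = -3  [terminal]
10. n5.ok = 6  [6]
11. n4.ok = 4  [A₁.ok - 2]
12. n9.depth = 2  [A₀.ok * -2 + 10]
13. n10.key = -4  [terminal]
14. n11.off = -9  [A.depth * -1 - 7]
15. n12.key = 19  [terminal]
16. n11.lim = true  [true]
17. n11.pre = 8  [S.off + c.key - 2]
18. n11.tag = true  [S.off == -9]
19. n9.ok = 6  [A.depth + c.key + 8]
20. n13.depth = true  [A₀.ok > 3]
21. n13.wid = true  [A₁.ok == 6]
22. n14.off = 10  [10]
23. n15.hot = 8  [terminal]
24. n16.hot = "kw"  [terminal]
25. n14.lim = true  [h.hot > 7]
26. n14.pre = 12  [h.hot + 4]
27. n14.tag = true  [true]
28. n17.depth = -3  [S₀.pre * -2 + 21]
29. n18.hot = "ux"  [terminal]
30. n17.ok = 0  [A.depth + 3]
31. n19.off = 22  [(if S₀.tag then A.ok else S₀.pre) + 22]
32. n20.key = 5  [terminal]
33. n21.key = 30  [terminal]
34. n19.lim = true  [c₁.key > 29]
35. n19.pre = 6  [c₁.key * -2 + 66]
36. n19.tag = false  [c₁.key > 30]
37. n13.hot = true  [true]
38. n3.lim = false  [A₀.ok > 4]
39. n3.pre = 14  [A₁.ok + A₀.ok + 4]
40. n3.tag = true  [A₀.ok > 3]
41. n2.ok = -3  [(if S.lim then S.pre else A.depth) - 17]
42. n22.hot = -9  [terminal]
43. n0.lim = true  [true]
44. n0.pre = -6  [A.ok + h₀.hot - 18]
45. n0.tag = false  [A.ok == S.off]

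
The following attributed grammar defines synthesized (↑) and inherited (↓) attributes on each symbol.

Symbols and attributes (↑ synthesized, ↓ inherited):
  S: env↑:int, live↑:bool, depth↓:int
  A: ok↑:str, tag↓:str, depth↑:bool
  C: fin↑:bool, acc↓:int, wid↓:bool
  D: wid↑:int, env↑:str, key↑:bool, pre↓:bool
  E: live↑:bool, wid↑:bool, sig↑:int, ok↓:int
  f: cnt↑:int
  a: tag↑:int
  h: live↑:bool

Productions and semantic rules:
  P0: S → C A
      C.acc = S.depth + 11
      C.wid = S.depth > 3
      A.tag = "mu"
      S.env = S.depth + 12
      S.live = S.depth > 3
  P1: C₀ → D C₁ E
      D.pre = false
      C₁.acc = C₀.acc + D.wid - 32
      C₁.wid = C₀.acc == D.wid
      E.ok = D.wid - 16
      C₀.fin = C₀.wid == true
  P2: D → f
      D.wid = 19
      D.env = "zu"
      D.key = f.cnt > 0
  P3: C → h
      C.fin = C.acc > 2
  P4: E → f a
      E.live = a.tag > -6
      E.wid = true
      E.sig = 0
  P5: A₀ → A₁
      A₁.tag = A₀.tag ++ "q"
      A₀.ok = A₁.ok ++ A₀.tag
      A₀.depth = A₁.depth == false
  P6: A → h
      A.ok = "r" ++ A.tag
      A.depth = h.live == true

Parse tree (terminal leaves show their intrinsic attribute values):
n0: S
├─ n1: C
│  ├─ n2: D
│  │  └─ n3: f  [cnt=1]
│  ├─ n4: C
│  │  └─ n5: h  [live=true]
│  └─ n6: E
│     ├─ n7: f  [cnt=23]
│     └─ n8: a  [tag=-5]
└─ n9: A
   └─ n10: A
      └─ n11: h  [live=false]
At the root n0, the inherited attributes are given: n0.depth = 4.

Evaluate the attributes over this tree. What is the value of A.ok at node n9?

1. n0.depth = 4  [given at root]
2. n1.acc = 15  [S.depth + 11]
3. n1.wid = true  [S.depth > 3]
4. n2.pre = false  [false]
5. n3.cnt = 1  [terminal]
6. n2.wid = 19  [19]
7. n2.env = "zu"  ["zu"]
8. n2.key = true  [f.cnt > 0]
9. n4.acc = 2  [C₀.acc + D.wid - 32]
10. n4.wid = false  [C₀.acc == D.wid]
11. n5.live = true  [terminal]
12. n4.fin = false  [C.acc > 2]
13. n6.ok = 3  [D.wid - 16]
14. n7.cnt = 23  [terminal]
15. n8.tag = -5  [terminal]
16. n6.live = true  [a.tag > -6]
17. n6.wid = true  [true]
18. n6.sig = 0  [0]
19. n1.fin = true  [C₀.wid == true]
20. n9.tag = "mu"  ["mu"]
21. n10.tag = "muq"  [A₀.tag ++ "q"]
22. n11.live = false  [terminal]
23. n10.ok = "rmuq"  ["r" ++ A.tag]
24. n10.depth = false  [h.live == true]
25. n9.ok = "rmuqmu"  [A₁.ok ++ A₀.tag]
26. n9.depth = true  [A₁.depth == false]
27. n0.env = 16  [S.depth + 12]
28. n0.live = true  [S.depth > 3]

"rmuqmu"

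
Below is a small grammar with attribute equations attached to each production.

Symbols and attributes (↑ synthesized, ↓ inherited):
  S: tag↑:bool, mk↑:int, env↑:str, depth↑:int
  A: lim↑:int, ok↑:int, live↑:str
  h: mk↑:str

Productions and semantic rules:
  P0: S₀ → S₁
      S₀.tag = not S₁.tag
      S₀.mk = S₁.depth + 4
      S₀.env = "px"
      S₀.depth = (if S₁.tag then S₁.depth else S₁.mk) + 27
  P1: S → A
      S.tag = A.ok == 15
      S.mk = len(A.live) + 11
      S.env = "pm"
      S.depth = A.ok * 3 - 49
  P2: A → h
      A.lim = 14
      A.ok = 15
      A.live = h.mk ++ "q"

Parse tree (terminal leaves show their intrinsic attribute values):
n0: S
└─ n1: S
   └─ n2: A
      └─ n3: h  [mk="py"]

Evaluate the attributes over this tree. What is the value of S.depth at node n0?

1. n3.mk = "py"  [terminal]
2. n2.lim = 14  [14]
3. n2.ok = 15  [15]
4. n2.live = "pyq"  [h.mk ++ "q"]
5. n1.tag = true  [A.ok == 15]
6. n1.mk = 14  [len(A.live) + 11]
7. n1.env = "pm"  ["pm"]
8. n1.depth = -4  [A.ok * 3 - 49]
9. n0.tag = false  [not S₁.tag]
10. n0.mk = 0  [S₁.depth + 4]
11. n0.env = "px"  ["px"]
12. n0.depth = 23  [(if S₁.tag then S₁.depth else S₁.mk) + 27]

23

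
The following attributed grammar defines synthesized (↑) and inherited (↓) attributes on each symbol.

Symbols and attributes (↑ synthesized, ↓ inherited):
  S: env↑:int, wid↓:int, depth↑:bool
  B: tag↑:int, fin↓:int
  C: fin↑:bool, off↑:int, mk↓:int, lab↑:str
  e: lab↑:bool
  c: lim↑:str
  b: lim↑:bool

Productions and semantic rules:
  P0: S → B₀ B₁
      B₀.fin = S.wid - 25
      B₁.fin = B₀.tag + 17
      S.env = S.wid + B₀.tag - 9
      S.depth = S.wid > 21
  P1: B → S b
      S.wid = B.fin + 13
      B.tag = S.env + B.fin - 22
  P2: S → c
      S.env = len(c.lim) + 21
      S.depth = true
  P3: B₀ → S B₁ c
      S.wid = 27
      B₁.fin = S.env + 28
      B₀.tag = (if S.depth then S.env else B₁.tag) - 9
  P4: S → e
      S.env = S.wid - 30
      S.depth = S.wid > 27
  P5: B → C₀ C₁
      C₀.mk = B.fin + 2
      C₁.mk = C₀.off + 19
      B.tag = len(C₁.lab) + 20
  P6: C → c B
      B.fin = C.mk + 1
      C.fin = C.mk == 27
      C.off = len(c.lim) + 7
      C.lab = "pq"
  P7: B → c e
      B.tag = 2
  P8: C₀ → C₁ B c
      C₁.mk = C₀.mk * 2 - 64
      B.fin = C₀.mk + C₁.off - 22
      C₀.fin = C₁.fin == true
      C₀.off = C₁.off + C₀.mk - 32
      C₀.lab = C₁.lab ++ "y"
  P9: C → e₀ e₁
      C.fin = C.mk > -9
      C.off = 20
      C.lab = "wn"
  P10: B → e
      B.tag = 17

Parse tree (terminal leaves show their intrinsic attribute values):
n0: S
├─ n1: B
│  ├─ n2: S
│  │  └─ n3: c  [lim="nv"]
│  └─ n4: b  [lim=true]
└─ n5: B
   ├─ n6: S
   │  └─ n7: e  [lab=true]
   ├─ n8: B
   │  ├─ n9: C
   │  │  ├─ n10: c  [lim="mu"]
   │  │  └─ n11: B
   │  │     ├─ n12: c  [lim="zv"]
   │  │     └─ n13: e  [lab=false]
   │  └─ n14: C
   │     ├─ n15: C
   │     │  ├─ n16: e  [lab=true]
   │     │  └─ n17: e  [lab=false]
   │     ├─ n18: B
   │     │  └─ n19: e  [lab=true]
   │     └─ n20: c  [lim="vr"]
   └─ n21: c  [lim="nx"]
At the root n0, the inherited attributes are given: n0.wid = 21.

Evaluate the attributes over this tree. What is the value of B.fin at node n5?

14

1. n0.wid = 21  [given at root]
2. n1.fin = -4  [S.wid - 25]
3. n2.wid = 9  [B.fin + 13]
4. n3.lim = "nv"  [terminal]
5. n2.env = 23  [len(c.lim) + 21]
6. n2.depth = true  [true]
7. n4.lim = true  [terminal]
8. n1.tag = -3  [S.env + B.fin - 22]
9. n5.fin = 14  [B₀.tag + 17]
10. n6.wid = 27  [27]
11. n7.lab = true  [terminal]
12. n6.env = -3  [S.wid - 30]
13. n6.depth = false  [S.wid > 27]
14. n8.fin = 25  [S.env + 28]
15. n9.mk = 27  [B.fin + 2]
16. n10.lim = "mu"  [terminal]
17. n11.fin = 28  [C.mk + 1]
18. n12.lim = "zv"  [terminal]
19. n13.lab = false  [terminal]
20. n11.tag = 2  [2]
21. n9.fin = true  [C.mk == 27]
22. n9.off = 9  [len(c.lim) + 7]
23. n9.lab = "pq"  ["pq"]
24. n14.mk = 28  [C₀.off + 19]
25. n15.mk = -8  [C₀.mk * 2 - 64]
26. n16.lab = true  [terminal]
27. n17.lab = false  [terminal]
28. n15.fin = true  [C.mk > -9]
29. n15.off = 20  [20]
30. n15.lab = "wn"  ["wn"]
31. n18.fin = 26  [C₀.mk + C₁.off - 22]
32. n19.lab = true  [terminal]
33. n18.tag = 17  [17]
34. n20.lim = "vr"  [terminal]
35. n14.fin = true  [C₁.fin == true]
36. n14.off = 16  [C₁.off + C₀.mk - 32]
37. n14.lab = "wny"  [C₁.lab ++ "y"]
38. n8.tag = 23  [len(C₁.lab) + 20]
39. n21.lim = "nx"  [terminal]
40. n5.tag = 14  [(if S.depth then S.env else B₁.tag) - 9]
41. n0.env = 9  [S.wid + B₀.tag - 9]
42. n0.depth = false  [S.wid > 21]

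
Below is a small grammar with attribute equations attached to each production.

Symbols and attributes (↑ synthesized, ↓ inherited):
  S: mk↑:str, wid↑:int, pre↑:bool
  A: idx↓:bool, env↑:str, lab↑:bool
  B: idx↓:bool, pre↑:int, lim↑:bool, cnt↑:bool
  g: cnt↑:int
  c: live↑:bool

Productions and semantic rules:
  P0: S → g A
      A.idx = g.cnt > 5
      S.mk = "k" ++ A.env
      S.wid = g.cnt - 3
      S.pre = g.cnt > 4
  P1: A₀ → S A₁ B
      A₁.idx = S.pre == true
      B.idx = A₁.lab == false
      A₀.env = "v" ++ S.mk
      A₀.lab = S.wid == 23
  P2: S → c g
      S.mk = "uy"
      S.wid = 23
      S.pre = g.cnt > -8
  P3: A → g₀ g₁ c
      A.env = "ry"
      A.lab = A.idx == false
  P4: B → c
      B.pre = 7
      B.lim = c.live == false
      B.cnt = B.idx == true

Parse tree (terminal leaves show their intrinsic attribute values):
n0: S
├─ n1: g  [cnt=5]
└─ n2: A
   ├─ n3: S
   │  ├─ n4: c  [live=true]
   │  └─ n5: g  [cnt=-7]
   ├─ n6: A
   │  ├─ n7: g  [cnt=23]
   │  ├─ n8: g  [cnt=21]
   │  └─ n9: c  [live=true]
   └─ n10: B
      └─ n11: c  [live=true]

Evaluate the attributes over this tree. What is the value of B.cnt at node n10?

true

1. n1.cnt = 5  [terminal]
2. n2.idx = false  [g.cnt > 5]
3. n4.live = true  [terminal]
4. n5.cnt = -7  [terminal]
5. n3.mk = "uy"  ["uy"]
6. n3.wid = 23  [23]
7. n3.pre = true  [g.cnt > -8]
8. n6.idx = true  [S.pre == true]
9. n7.cnt = 23  [terminal]
10. n8.cnt = 21  [terminal]
11. n9.live = true  [terminal]
12. n6.env = "ry"  ["ry"]
13. n6.lab = false  [A.idx == false]
14. n10.idx = true  [A₁.lab == false]
15. n11.live = true  [terminal]
16. n10.pre = 7  [7]
17. n10.lim = false  [c.live == false]
18. n10.cnt = true  [B.idx == true]
19. n2.env = "vuy"  ["v" ++ S.mk]
20. n2.lab = true  [S.wid == 23]
21. n0.mk = "kvuy"  ["k" ++ A.env]
22. n0.wid = 2  [g.cnt - 3]
23. n0.pre = true  [g.cnt > 4]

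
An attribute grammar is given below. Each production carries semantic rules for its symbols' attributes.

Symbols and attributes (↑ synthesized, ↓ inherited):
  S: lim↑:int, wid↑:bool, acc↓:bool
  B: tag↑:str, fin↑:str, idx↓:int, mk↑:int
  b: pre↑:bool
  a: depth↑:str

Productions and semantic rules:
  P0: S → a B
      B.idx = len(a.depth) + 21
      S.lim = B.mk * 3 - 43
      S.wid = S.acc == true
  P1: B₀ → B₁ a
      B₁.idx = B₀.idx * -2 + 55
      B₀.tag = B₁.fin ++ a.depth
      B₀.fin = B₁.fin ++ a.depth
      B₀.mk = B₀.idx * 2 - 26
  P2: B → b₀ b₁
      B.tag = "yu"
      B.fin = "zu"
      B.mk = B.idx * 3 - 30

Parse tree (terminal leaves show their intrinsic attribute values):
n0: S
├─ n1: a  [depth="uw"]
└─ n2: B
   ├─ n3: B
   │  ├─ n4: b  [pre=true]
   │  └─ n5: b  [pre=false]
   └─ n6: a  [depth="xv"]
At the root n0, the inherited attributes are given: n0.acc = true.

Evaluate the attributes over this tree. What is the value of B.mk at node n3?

-3

1. n0.acc = true  [given at root]
2. n1.depth = "uw"  [terminal]
3. n2.idx = 23  [len(a.depth) + 21]
4. n3.idx = 9  [B₀.idx * -2 + 55]
5. n4.pre = true  [terminal]
6. n5.pre = false  [terminal]
7. n3.tag = "yu"  ["yu"]
8. n3.fin = "zu"  ["zu"]
9. n3.mk = -3  [B.idx * 3 - 30]
10. n6.depth = "xv"  [terminal]
11. n2.tag = "zuxv"  [B₁.fin ++ a.depth]
12. n2.fin = "zuxv"  [B₁.fin ++ a.depth]
13. n2.mk = 20  [B₀.idx * 2 - 26]
14. n0.lim = 17  [B.mk * 3 - 43]
15. n0.wid = true  [S.acc == true]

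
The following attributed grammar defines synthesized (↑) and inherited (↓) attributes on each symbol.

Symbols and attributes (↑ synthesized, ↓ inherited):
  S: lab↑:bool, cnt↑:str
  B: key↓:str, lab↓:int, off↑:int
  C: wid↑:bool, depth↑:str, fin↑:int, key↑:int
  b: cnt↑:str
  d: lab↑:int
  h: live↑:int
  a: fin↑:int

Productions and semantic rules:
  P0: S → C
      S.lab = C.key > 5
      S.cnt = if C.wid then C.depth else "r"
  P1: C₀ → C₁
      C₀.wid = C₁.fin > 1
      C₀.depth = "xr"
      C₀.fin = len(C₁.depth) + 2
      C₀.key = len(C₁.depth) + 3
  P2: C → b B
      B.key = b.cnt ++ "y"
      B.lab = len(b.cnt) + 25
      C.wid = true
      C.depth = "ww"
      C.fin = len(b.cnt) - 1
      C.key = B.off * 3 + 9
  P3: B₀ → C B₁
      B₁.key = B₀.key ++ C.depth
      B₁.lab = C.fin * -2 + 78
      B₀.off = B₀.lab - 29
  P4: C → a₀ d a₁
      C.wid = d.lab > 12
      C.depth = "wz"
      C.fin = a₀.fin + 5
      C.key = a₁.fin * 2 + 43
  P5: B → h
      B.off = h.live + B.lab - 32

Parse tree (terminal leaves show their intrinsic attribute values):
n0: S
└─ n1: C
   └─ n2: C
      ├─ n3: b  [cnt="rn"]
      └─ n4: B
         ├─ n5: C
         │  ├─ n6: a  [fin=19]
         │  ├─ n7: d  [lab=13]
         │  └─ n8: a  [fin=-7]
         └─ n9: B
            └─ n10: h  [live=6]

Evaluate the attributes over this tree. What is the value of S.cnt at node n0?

1. n3.cnt = "rn"  [terminal]
2. n4.key = "rny"  [b.cnt ++ "y"]
3. n4.lab = 27  [len(b.cnt) + 25]
4. n6.fin = 19  [terminal]
5. n7.lab = 13  [terminal]
6. n8.fin = -7  [terminal]
7. n5.wid = true  [d.lab > 12]
8. n5.depth = "wz"  ["wz"]
9. n5.fin = 24  [a₀.fin + 5]
10. n5.key = 29  [a₁.fin * 2 + 43]
11. n9.key = "rnywz"  [B₀.key ++ C.depth]
12. n9.lab = 30  [C.fin * -2 + 78]
13. n10.live = 6  [terminal]
14. n9.off = 4  [h.live + B.lab - 32]
15. n4.off = -2  [B₀.lab - 29]
16. n2.wid = true  [true]
17. n2.depth = "ww"  ["ww"]
18. n2.fin = 1  [len(b.cnt) - 1]
19. n2.key = 3  [B.off * 3 + 9]
20. n1.wid = false  [C₁.fin > 1]
21. n1.depth = "xr"  ["xr"]
22. n1.fin = 4  [len(C₁.depth) + 2]
23. n1.key = 5  [len(C₁.depth) + 3]
24. n0.lab = false  [C.key > 5]
25. n0.cnt = "r"  [if C.wid then C.depth else "r"]

"r"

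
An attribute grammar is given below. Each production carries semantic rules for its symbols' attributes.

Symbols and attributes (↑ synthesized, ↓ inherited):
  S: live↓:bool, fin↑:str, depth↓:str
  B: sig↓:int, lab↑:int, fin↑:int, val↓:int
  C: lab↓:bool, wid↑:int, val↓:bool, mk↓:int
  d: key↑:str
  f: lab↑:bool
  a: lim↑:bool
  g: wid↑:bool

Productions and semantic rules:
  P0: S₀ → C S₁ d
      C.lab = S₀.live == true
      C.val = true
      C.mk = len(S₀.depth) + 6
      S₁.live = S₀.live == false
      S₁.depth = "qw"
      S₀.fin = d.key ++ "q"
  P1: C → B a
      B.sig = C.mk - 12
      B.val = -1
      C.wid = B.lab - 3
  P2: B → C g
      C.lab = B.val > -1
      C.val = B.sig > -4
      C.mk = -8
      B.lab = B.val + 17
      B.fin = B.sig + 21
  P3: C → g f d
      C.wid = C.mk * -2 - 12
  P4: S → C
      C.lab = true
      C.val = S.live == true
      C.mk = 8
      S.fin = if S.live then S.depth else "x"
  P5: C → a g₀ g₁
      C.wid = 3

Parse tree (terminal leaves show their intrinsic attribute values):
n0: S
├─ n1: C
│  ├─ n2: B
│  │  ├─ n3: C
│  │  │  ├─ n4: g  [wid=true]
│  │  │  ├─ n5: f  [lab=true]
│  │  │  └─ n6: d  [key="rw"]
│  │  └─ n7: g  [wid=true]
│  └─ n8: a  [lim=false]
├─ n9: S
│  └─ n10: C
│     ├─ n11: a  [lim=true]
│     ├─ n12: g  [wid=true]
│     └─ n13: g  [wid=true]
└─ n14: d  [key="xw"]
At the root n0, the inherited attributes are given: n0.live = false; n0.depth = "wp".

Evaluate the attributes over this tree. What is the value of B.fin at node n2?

1. n0.live = false  [given at root]
2. n0.depth = "wp"  [given at root]
3. n1.lab = false  [S₀.live == true]
4. n1.val = true  [true]
5. n1.mk = 8  [len(S₀.depth) + 6]
6. n2.sig = -4  [C.mk - 12]
7. n2.val = -1  [-1]
8. n3.lab = false  [B.val > -1]
9. n3.val = false  [B.sig > -4]
10. n3.mk = -8  [-8]
11. n4.wid = true  [terminal]
12. n5.lab = true  [terminal]
13. n6.key = "rw"  [terminal]
14. n3.wid = 4  [C.mk * -2 - 12]
15. n7.wid = true  [terminal]
16. n2.lab = 16  [B.val + 17]
17. n2.fin = 17  [B.sig + 21]
18. n8.lim = false  [terminal]
19. n1.wid = 13  [B.lab - 3]
20. n9.live = true  [S₀.live == false]
21. n9.depth = "qw"  ["qw"]
22. n10.lab = true  [true]
23. n10.val = true  [S.live == true]
24. n10.mk = 8  [8]
25. n11.lim = true  [terminal]
26. n12.wid = true  [terminal]
27. n13.wid = true  [terminal]
28. n10.wid = 3  [3]
29. n9.fin = "qw"  [if S.live then S.depth else "x"]
30. n14.key = "xw"  [terminal]
31. n0.fin = "xwq"  [d.key ++ "q"]

17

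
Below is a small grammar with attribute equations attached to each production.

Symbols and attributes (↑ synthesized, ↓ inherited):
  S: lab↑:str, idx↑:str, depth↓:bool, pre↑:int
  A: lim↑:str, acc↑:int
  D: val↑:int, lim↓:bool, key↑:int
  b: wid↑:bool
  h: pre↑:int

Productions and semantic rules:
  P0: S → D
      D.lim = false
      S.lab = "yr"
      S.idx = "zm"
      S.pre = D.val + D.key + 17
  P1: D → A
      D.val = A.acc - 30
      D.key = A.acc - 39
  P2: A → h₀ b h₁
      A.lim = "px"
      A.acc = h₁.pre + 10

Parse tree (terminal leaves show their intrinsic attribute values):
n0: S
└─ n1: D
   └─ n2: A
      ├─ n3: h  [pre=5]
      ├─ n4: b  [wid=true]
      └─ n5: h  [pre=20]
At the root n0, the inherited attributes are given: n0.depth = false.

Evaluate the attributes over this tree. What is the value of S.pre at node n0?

8

1. n0.depth = false  [given at root]
2. n1.lim = false  [false]
3. n3.pre = 5  [terminal]
4. n4.wid = true  [terminal]
5. n5.pre = 20  [terminal]
6. n2.lim = "px"  ["px"]
7. n2.acc = 30  [h₁.pre + 10]
8. n1.val = 0  [A.acc - 30]
9. n1.key = -9  [A.acc - 39]
10. n0.lab = "yr"  ["yr"]
11. n0.idx = "zm"  ["zm"]
12. n0.pre = 8  [D.val + D.key + 17]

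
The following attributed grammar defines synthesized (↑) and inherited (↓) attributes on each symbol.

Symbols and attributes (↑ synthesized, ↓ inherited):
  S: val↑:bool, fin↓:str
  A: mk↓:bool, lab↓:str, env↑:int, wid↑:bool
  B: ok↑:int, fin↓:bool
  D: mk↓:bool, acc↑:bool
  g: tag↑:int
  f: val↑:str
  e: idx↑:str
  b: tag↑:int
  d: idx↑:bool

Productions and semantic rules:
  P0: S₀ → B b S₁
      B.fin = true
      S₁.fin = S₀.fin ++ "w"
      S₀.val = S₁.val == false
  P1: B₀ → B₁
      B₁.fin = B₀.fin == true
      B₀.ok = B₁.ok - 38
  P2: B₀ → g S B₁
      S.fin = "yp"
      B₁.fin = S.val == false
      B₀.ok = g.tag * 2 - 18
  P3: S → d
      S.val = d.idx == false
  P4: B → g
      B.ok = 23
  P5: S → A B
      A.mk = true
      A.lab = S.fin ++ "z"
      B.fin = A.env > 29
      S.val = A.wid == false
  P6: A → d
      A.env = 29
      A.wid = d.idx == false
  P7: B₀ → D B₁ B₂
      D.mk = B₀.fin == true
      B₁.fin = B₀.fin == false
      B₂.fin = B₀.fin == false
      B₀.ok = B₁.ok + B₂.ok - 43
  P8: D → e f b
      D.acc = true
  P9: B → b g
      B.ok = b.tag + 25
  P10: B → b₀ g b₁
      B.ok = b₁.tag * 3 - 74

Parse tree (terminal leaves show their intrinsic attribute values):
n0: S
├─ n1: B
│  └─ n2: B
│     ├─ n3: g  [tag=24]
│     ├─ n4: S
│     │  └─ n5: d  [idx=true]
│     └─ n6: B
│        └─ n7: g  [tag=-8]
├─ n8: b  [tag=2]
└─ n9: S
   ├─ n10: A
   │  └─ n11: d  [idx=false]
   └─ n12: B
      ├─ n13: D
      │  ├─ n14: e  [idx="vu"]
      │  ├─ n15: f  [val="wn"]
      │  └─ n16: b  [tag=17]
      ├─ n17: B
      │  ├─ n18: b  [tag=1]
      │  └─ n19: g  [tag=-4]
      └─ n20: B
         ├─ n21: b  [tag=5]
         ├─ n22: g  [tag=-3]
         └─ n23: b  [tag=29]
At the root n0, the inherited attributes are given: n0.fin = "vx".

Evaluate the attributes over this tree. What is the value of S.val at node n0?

1. n0.fin = "vx"  [given at root]
2. n1.fin = true  [true]
3. n2.fin = true  [B₀.fin == true]
4. n3.tag = 24  [terminal]
5. n4.fin = "yp"  ["yp"]
6. n5.idx = true  [terminal]
7. n4.val = false  [d.idx == false]
8. n6.fin = true  [S.val == false]
9. n7.tag = -8  [terminal]
10. n6.ok = 23  [23]
11. n2.ok = 30  [g.tag * 2 - 18]
12. n1.ok = -8  [B₁.ok - 38]
13. n8.tag = 2  [terminal]
14. n9.fin = "vxw"  [S₀.fin ++ "w"]
15. n10.mk = true  [true]
16. n10.lab = "vxwz"  [S.fin ++ "z"]
17. n11.idx = false  [terminal]
18. n10.env = 29  [29]
19. n10.wid = true  [d.idx == false]
20. n12.fin = false  [A.env > 29]
21. n13.mk = false  [B₀.fin == true]
22. n14.idx = "vu"  [terminal]
23. n15.val = "wn"  [terminal]
24. n16.tag = 17  [terminal]
25. n13.acc = true  [true]
26. n17.fin = true  [B₀.fin == false]
27. n18.tag = 1  [terminal]
28. n19.tag = -4  [terminal]
29. n17.ok = 26  [b.tag + 25]
30. n20.fin = true  [B₀.fin == false]
31. n21.tag = 5  [terminal]
32. n22.tag = -3  [terminal]
33. n23.tag = 29  [terminal]
34. n20.ok = 13  [b₁.tag * 3 - 74]
35. n12.ok = -4  [B₁.ok + B₂.ok - 43]
36. n9.val = false  [A.wid == false]
37. n0.val = true  [S₁.val == false]

true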